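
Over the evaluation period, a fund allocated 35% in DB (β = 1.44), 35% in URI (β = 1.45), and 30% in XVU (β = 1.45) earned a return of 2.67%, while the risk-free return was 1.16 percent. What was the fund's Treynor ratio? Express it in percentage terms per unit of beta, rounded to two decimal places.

1.04%

β_P = 0.35×1.44 + 0.35×1.45 + 0.30×1.45 = 1.4465
Treynor = (R_P − R_f) / β_P = (2.67% − 1.16%) / 1.4465 = 1.51% / 1.4465 = 1.04%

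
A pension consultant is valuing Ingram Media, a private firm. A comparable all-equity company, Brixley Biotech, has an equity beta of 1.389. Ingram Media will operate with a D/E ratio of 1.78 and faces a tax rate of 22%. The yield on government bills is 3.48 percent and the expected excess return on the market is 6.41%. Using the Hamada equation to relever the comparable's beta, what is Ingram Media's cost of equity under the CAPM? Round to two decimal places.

β_L = β_U × [1 + (1 − t)(D/E)] = 1.389 × [1 + (1 − 0.22) × 1.78]
    = 1.389 × [1 + 0.78 × 1.78] = 1.389 × 2.3884 = 3.3175
E(R) = R_f + β_L × MRP = 3.48% + 3.3175 × 6.41% = 24.75%

24.75%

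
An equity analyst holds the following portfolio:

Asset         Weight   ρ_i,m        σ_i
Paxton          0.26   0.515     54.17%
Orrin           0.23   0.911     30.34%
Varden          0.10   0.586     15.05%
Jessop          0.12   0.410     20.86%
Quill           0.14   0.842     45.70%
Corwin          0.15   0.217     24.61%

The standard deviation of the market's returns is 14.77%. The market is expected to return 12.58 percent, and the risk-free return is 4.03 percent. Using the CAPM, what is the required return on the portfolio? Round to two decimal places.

β_Paxton = 0.515 × 54.17% / 14.77% = 1.8888
β_Orrin = 0.911 × 30.34% / 14.77% = 1.8713
β_Varden = 0.586 × 15.05% / 14.77% = 0.5971
β_Jessop = 0.410 × 20.86% / 14.77% = 0.5791
β_Quill = 0.842 × 45.70% / 14.77% = 2.6052
β_Corwin = 0.217 × 24.61% / 14.77% = 0.3616
β_P = Σ w_i β_i = 0.26×1.8888 + 0.23×1.8713 + 0.10×0.5971 + 0.12×0.5791 + 0.14×2.6052 + 0.15×0.3616 = 1.4697
MRP = 12.58% − 4.03% = 8.55%
E(R_P) = R_f + β_P × MRP = 4.03% + 1.4697 × 8.55% = 16.60%

16.60%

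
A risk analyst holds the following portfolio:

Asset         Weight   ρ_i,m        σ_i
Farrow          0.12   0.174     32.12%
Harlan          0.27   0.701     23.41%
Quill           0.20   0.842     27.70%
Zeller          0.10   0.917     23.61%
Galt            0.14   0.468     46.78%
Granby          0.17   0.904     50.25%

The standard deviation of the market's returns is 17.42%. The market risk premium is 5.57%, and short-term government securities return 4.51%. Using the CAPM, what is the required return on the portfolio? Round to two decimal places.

11.77%

β_Farrow = 0.174 × 32.12% / 17.42% = 0.3208
β_Harlan = 0.701 × 23.41% / 17.42% = 0.9420
β_Quill = 0.842 × 27.70% / 17.42% = 1.3389
β_Zeller = 0.917 × 23.61% / 17.42% = 1.2428
β_Galt = 0.468 × 46.78% / 17.42% = 1.2568
β_Granby = 0.904 × 50.25% / 17.42% = 2.6077
β_P = Σ w_i β_i = 0.12×0.3208 + 0.27×0.9420 + 0.20×1.3389 + 0.10×1.2428 + 0.14×1.2568 + 0.17×2.6077 = 1.3042
E(R_P) = R_f + β_P × MRP = 4.51% + 1.3042 × 5.57% = 11.77%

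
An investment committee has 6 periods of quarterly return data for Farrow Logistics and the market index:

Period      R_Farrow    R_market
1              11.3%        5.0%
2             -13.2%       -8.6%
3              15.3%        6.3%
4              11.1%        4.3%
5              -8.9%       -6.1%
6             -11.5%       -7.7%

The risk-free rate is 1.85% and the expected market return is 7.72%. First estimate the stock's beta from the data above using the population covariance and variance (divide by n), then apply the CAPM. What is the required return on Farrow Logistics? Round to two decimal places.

Mean R_i = (11.3 − 13.2 + 15.3 + 11.1 − 8.9 − 11.5) / 6 = 0.6833%
Mean R_m = (5.0 − 8.6 + 6.3 + 4.3 − 6.1 − 7.7) / 6 = -1.1333%
Σ(R_i − R̄_i)(R_m − R̄_m) = 461.6267  ⇒  Cov = 461.6267 / 6 = 76.9378
Σ(R_m − R̄_m)² = 245.9333  ⇒  Var(R_m) = 245.9333 / 6 = 40.9889
β = Cov / Var(R_m) = 76.9378 / 40.9889 = 1.8770
MRP = 7.72% − 1.85% = 5.87%
E(R) = R_f + β × MRP = 1.85% + 1.8770 × 5.87% = 12.87%

12.87%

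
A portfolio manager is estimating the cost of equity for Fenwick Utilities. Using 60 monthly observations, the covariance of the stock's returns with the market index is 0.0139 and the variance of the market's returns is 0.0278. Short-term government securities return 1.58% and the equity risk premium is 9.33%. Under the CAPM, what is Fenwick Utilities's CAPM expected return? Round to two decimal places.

β = Cov(R_i, R_m) / Var(R_m) = 0.0139 / 0.0278 = 0.5000
E(R) = R_f + β × MRP = 1.58% + 0.5000 × 9.33% = 6.25%

6.25%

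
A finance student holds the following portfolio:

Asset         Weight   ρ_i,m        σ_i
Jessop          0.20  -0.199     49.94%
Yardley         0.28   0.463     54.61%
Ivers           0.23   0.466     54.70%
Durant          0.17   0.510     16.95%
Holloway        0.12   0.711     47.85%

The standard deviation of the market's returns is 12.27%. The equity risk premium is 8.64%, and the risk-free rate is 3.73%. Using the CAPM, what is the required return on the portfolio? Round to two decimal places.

β_Jessop = -0.199 × 49.94% / 12.27% = -0.8099
β_Yardley = 0.463 × 54.61% / 12.27% = 2.0607
β_Ivers = 0.466 × 54.70% / 12.27% = 2.0774
β_Durant = 0.510 × 16.95% / 12.27% = 0.7045
β_Holloway = 0.711 × 47.85% / 12.27% = 2.7727
β_P = Σ w_i β_i = 0.20×-0.8099 + 0.28×2.0607 + 0.23×2.0774 + 0.17×0.7045 + 0.12×2.7727 = 1.3453
E(R_P) = R_f + β_P × MRP = 3.73% + 1.3453 × 8.64% = 15.35%

15.35%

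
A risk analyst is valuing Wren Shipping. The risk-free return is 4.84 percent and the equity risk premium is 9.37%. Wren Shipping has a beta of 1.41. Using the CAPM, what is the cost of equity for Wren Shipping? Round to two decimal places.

18.05%

E(R) = R_f + β × MRP = 4.84% + 1.41 × 9.37% = 18.05%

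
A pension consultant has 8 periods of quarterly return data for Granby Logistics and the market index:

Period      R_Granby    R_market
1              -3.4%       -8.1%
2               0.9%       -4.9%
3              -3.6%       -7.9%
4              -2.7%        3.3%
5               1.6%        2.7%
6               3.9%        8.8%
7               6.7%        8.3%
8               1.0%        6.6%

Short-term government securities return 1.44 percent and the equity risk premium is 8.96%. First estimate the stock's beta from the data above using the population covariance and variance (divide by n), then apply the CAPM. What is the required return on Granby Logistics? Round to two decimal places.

Mean R_i = (-3.4 + 0.9 − 3.6 − 2.7 + 1.6 + 3.9 + 6.7 + 1.0) / 8 = 0.5500%
Mean R_m = (-8.1 − 4.9 − 7.9 + 3.3 + 2.7 + 8.8 + 8.3 + 6.6) / 8 = 1.1000%
Σ(R_i − R̄_i)(R_m − R̄_m) = 138.6700  ⇒  Cov = 138.6700 / 8 = 17.3338
Σ(R_m − R̄_m)² = 350.4200  ⇒  Var(R_m) = 350.4200 / 8 = 43.8025
β = Cov / Var(R_m) = 17.3338 / 43.8025 = 0.3957
E(R) = R_f + β × MRP = 1.44% + 0.3957 × 8.96% = 4.99%

4.99%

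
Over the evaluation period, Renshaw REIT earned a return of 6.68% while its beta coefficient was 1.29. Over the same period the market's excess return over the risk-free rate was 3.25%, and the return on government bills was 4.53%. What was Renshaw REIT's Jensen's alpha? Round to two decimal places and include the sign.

-2.04%

CAPM benchmark = R_f + β(R_m − R_f) = 4.53% + 1.29 × 3.25% = 8.7225%
α = actual − benchmark = 6.68% − 8.7225% = -2.04%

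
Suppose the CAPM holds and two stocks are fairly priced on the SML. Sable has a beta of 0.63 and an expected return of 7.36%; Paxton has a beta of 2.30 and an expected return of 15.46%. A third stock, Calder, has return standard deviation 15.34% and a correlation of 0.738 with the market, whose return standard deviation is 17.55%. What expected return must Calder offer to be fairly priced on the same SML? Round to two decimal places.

MRP = (15.46% − 7.36%) / (2.30 − 0.63) = 4.8503%
R_f = 7.36% − 0.63 × 4.8503% = 4.3043%
β_Calder = ρ·σ_i/σ_m = 0.738 × 15.34 / 17.55 = 0.6451
E(R_Calder) = R_f + β × MRP = 4.3043% + 0.6451 × 4.8503% = 7.43%

7.43%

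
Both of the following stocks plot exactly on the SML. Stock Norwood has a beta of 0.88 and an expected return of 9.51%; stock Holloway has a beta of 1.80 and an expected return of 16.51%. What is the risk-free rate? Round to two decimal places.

2.81%

Both satisfy E(R) = R_f + β·MRP, so the slope of the SML is
MRP = (16.51% − 9.51%) / (1.80 − 0.88) = 7.00% / 0.92 = 7.6087%
R_f = E(R_Norwood) − β_Norwood·MRP = 9.51% − 0.88 × 7.6087% = 2.8143%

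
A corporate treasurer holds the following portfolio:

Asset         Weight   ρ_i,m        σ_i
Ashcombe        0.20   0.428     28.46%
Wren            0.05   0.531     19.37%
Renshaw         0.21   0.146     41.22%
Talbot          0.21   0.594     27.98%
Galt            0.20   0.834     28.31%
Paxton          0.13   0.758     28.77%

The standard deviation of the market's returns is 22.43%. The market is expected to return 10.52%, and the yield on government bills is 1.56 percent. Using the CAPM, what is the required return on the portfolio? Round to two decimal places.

7.66%

β_Ashcombe = 0.428 × 28.46% / 22.43% = 0.5431
β_Wren = 0.531 × 19.37% / 22.43% = 0.4586
β_Renshaw = 0.146 × 41.22% / 22.43% = 0.2683
β_Talbot = 0.594 × 27.98% / 22.43% = 0.7410
β_Galt = 0.834 × 28.31% / 22.43% = 1.0526
β_Paxton = 0.758 × 28.77% / 22.43% = 0.9723
β_P = Σ w_i β_i = 0.20×0.5431 + 0.05×0.4586 + 0.21×0.2683 + 0.21×0.7410 + 0.20×1.0526 + 0.13×0.9723 = 0.6804
MRP = 10.52% − 1.56% = 8.96%
E(R_P) = R_f + β_P × MRP = 1.56% + 0.6804 × 8.96% = 7.66%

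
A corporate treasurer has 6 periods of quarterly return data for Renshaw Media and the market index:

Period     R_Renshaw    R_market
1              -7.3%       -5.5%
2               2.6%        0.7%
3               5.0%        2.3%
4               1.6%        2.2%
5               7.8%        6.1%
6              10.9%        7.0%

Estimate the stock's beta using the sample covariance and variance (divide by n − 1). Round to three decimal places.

1.372

Mean R_i = (-7.3 + 2.6 + 5.0 + 1.6 + 7.8 + 10.9) / 6 = 3.4333%
Mean R_m = (-5.5 + 0.7 + 2.3 + 2.2 + 6.1 + 7.0) / 6 = 2.1333%
Σ(R_i − R̄_i)(R_m − R̄_m) = 136.9233  ⇒  Cov = 136.9233 / 5 = 27.3847
Σ(R_m − R̄_m)² = 99.7733  ⇒  Var(R_m) = 99.7733 / 5 = 19.9547
β = Cov / Var(R_m) = 27.3847 / 19.9547 = 1.3723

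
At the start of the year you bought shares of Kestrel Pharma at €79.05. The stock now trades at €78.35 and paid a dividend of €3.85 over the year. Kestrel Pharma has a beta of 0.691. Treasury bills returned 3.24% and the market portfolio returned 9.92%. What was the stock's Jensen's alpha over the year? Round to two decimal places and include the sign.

Realised HPR = (P1 + D1 − P0) / P0 = (78.35 + 3.85 − 79.05) / 79.05 = 3.15 / 79.05 = 3.9848%
MRP = 9.92% − 3.24% = 6.68%
CAPM required = R_f + β·MRP = 3.24% + 0.691 × 6.68% = 7.85588%
α = realised − required = 3.9848% − 7.85588% = -3.87%

-3.87%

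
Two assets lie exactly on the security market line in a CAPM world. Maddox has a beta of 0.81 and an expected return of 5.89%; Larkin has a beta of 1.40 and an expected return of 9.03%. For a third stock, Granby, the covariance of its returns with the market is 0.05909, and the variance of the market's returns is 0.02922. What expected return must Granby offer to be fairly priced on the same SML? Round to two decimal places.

MRP = (9.03% − 5.89%) / (1.40 − 0.81) = 5.3220%
R_f = 5.89% − 0.81 × 5.3220% = 1.5792%
β_Granby = Cov / Var(R_m) = 0.05909 / 0.02922 = 2.0222
E(R_Granby) = R_f + β × MRP = 1.5792% + 2.0222 × 5.3220% = 12.34%

12.34%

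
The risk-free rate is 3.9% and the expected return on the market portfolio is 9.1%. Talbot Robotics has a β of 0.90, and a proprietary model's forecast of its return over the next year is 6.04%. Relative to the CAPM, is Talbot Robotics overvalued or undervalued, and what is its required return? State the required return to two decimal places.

Overvalued; required return 8.58%

MRP = 9.1% − 3.9% = 5.20%
Required return = R_f + β·MRP = 3.9% + 0.90 × 5.2% = 8.58%
Forecast 6.04% < required 8.58% → the stock plots below the SML → overvalued.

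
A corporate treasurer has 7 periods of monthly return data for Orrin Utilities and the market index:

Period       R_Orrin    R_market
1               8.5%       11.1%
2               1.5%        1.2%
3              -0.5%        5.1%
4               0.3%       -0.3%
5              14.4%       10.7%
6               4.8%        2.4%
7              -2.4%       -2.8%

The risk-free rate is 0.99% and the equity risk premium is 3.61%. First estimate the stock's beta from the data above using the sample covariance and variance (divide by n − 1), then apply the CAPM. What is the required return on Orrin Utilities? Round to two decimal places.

Mean R_i = (8.5 + 1.5 − 0.5 + 0.3 + 14.4 + 4.8 − 2.4) / 7 = 3.8000%
Mean R_m = (11.1 + 1.2 + 5.1 − 0.3 + 10.7 + 2.4 − 2.8) / 7 = 3.9143%
Σ(R_i − R̄_i)(R_m − R̄_m) = 161.7100  ⇒  Cov = 161.7100 / 6 = 26.9517
Σ(R_m − R̄_m)² = 171.5886  ⇒  Var(R_m) = 171.5886 / 6 = 28.5981
β = Cov / Var(R_m) = 26.9517 / 28.5981 = 0.9424
E(R) = R_f + β × MRP = 0.99% + 0.9424 × 3.61% = 4.39%

4.39%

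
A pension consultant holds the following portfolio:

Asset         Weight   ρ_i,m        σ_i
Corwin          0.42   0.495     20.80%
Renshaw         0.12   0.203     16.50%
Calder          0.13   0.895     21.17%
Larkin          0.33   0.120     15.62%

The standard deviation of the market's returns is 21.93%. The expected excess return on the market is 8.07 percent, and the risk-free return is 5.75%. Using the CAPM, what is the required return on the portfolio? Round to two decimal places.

8.62%

β_Corwin = 0.495 × 20.80% / 21.93% = 0.4695
β_Renshaw = 0.203 × 16.50% / 21.93% = 0.1527
β_Calder = 0.895 × 21.17% / 21.93% = 0.8640
β_Larkin = 0.120 × 15.62% / 21.93% = 0.0855
β_P = Σ w_i β_i = 0.42×0.4695 + 0.12×0.1527 + 0.13×0.8640 + 0.33×0.0855 = 0.3560
E(R_P) = R_f + β_P × MRP = 5.75% + 0.3560 × 8.07% = 8.62%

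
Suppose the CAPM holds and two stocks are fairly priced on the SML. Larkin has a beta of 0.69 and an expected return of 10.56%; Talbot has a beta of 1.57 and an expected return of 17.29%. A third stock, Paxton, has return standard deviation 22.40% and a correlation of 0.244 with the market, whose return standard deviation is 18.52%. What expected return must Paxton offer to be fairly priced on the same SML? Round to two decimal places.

7.54%

MRP = (17.29% − 10.56%) / (1.57 − 0.69) = 7.6477%
R_f = 10.56% − 0.69 × 7.6477% = 5.2831%
β_Paxton = ρ·σ_i/σ_m = 0.244 × 22.40 / 18.52 = 0.2951
E(R_Paxton) = R_f + β × MRP = 5.2831% + 0.2951 × 7.6477% = 7.54%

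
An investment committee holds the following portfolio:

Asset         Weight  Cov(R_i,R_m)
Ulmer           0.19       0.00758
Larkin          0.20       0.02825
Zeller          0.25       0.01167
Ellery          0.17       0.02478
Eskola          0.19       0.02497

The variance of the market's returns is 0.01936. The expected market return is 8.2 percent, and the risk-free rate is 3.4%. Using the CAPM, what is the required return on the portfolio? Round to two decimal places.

8.10%

β_Ulmer = 0.00758 / 0.01936 = 0.3915
β_Larkin = 0.02825 / 0.01936 = 1.4592
β_Zeller = 0.01167 / 0.01936 = 0.6028
β_Ellery = 0.02478 / 0.01936 = 1.2800
β_Eskola = 0.02497 / 0.01936 = 1.2898
β_P = Σ w_i β_i = 0.19×0.3915 + 0.20×1.4592 + 0.25×0.6028 + 0.17×1.2800 + 0.19×1.2898 = 0.9796
MRP = 8.2% − 3.4% = 4.80%
E(R_P) = R_f + β_P × MRP = 3.4% + 0.9796 × 4.8% = 8.10%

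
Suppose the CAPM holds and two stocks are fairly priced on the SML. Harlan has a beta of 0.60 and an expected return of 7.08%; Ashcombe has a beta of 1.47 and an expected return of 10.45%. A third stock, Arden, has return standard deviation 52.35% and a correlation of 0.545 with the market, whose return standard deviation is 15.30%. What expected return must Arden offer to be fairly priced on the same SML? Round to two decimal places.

11.98%

MRP = (10.45% − 7.08%) / (1.47 − 0.60) = 3.8736%
R_f = 7.08% − 0.60 × 3.8736% = 4.7558%
β_Arden = ρ·σ_i/σ_m = 0.545 × 52.35 / 15.30 = 1.8648
E(R_Arden) = R_f + β × MRP = 4.7558% + 1.8648 × 3.8736% = 11.98%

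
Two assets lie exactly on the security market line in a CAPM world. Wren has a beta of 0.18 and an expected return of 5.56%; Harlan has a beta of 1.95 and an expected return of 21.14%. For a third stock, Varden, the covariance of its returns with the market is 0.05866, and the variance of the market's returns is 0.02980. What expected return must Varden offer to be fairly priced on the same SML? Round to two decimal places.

MRP = (21.14% − 5.56%) / (1.95 − 0.18) = 8.8023%
R_f = 5.56% − 0.18 × 8.8023% = 3.9756%
β_Varden = Cov / Var(R_m) = 0.05866 / 0.02980 = 1.9685
E(R_Varden) = R_f + β × MRP = 3.9756% + 1.9685 × 8.8023% = 21.30%

21.30%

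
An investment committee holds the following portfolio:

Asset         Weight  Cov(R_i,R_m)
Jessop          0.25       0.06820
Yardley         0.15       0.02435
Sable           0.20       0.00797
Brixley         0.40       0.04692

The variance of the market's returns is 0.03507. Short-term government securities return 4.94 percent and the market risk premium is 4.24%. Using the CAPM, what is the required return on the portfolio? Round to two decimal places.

9.90%

β_Jessop = 0.06820 / 0.03507 = 1.9447
β_Yardley = 0.02435 / 0.03507 = 0.6943
β_Sable = 0.00797 / 0.03507 = 0.2273
β_Brixley = 0.04692 / 0.03507 = 1.3379
β_P = Σ w_i β_i = 0.25×1.9447 + 0.15×0.6943 + 0.20×0.2273 + 0.40×1.3379 = 1.1709
E(R_P) = R_f + β_P × MRP = 4.94% + 1.1709 × 4.24% = 9.90%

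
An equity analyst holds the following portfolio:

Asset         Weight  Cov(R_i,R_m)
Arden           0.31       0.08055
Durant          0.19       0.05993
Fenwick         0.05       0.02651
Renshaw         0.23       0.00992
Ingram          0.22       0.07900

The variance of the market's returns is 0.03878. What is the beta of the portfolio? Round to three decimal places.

1.479

β_Arden = 0.08055 / 0.03878 = 2.0771
β_Durant = 0.05993 / 0.03878 = 1.5454
β_Fenwick = 0.02651 / 0.03878 = 0.6836
β_Renshaw = 0.00992 / 0.03878 = 0.2558
β_Ingram = 0.07900 / 0.03878 = 2.0371
β_P = Σ w_i β_i = 0.31×2.0771 + 0.19×1.5454 + 0.05×0.6836 + 0.23×0.2558 + 0.22×2.0371 = 1.4787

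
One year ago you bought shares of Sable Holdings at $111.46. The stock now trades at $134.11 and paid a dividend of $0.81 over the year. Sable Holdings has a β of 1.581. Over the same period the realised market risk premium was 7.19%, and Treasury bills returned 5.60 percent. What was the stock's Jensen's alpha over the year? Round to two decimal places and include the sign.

Realised HPR = (P1 + D1 − P0) / P0 = (134.11 + 0.81 − 111.46) / 111.46 = 23.46 / 111.46 = 21.0479%
CAPM required = R_f + β·MRP = 5.60% + 1.581 × 7.19% = 16.96739%
α = realised − required = 21.0479% − 16.96739% = +4.08%

+4.08%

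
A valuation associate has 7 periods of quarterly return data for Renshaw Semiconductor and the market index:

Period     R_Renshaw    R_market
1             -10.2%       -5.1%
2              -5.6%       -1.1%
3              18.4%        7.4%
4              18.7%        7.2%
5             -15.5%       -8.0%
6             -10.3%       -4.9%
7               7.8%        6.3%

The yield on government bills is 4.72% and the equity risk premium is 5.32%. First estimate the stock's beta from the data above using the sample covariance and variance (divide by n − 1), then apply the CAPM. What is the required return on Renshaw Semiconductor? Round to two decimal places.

15.96%

Mean R_i = (-10.2 − 5.6 + 18.4 + 18.7 − 15.5 − 10.3 + 7.8) / 7 = 0.4714%
Mean R_m = (-5.1 − 1.1 + 7.4 + 7.2 − 8.0 − 4.9 + 6.3) / 7 = 0.2571%
Σ(R_i − R̄_i)(R_m − R̄_m) = 551.7414  ⇒  Cov = 551.7414 / 6 = 91.9569
Σ(R_m − R̄_m)² = 261.0571  ⇒  Var(R_m) = 261.0571 / 6 = 43.5095
β = Cov / Var(R_m) = 91.9569 / 43.5095 = 2.1135
E(R) = R_f + β × MRP = 4.72% + 2.1135 × 5.32% = 15.96%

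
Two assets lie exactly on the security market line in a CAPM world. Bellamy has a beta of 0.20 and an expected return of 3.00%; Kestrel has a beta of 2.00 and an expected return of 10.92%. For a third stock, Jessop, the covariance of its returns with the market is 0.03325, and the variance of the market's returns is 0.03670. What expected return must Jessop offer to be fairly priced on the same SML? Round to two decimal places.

6.11%

MRP = (10.92% − 3.00%) / (2.00 − 0.20) = 4.4000%
R_f = 3.00% − 0.20 × 4.4000% = 2.1200%
β_Jessop = Cov / Var(R_m) = 0.03325 / 0.03670 = 0.9060
E(R_Jessop) = R_f + β × MRP = 2.1200% + 0.9060 × 4.4000% = 6.11%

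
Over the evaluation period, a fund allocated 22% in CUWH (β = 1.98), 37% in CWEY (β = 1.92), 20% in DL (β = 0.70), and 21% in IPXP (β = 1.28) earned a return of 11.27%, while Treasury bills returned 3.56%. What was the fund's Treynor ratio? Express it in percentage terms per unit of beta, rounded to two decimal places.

β_P = 0.22×1.98 + 0.37×1.92 + 0.20×0.70 + 0.21×1.28 = 1.5548
Treynor = (R_P − R_f) / β_P = (11.27% − 3.56%) / 1.5548 = 7.71% / 1.5548 = 4.96%

4.96%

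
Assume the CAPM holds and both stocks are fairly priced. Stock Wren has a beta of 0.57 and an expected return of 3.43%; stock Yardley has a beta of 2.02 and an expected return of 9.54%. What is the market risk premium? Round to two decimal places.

4.21%

Both satisfy E(R) = R_f + β·MRP, so the slope of the SML is
MRP = (9.54% − 3.43%) / (2.02 − 0.57) = 6.11% / 1.45 = 4.2138%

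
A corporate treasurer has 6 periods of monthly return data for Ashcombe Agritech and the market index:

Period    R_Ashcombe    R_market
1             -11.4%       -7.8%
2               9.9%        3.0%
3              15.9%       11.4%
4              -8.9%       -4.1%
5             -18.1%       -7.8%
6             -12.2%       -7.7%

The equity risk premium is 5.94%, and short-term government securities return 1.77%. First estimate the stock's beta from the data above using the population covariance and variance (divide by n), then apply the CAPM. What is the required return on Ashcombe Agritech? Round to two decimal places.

Mean R_i = (-11.4 + 9.9 + 15.9 − 8.9 − 18.1 − 12.2) / 6 = -4.1333%
Mean R_m = (-7.8 + 3.0 + 11.4 − 4.1 − 7.8 − 7.7) / 6 = -2.1667%
Σ(R_i − R̄_i)(R_m − R̄_m) = 517.7567  ⇒  Cov = 517.7567 / 6 = 86.2928
Σ(R_m − R̄_m)² = 308.5733  ⇒  Var(R_m) = 308.5733 / 6 = 51.4289
β = Cov / Var(R_m) = 86.2928 / 51.4289 = 1.6779
E(R) = R_f + β × MRP = 1.77% + 1.6779 × 5.94% = 11.74%

11.74%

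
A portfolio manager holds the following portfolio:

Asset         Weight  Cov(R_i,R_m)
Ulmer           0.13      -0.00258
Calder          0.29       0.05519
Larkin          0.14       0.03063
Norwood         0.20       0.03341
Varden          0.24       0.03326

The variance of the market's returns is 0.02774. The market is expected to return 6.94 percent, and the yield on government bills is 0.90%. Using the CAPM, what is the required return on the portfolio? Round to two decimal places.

8.44%

β_Ulmer = -0.00258 / 0.02774 = -0.0930
β_Calder = 0.05519 / 0.02774 = 1.9895
β_Larkin = 0.03063 / 0.02774 = 1.1042
β_Norwood = 0.03341 / 0.02774 = 1.2044
β_Varden = 0.03326 / 0.02774 = 1.1990
β_P = Σ w_i β_i = 0.13×-0.0930 + 0.29×1.9895 + 0.14×1.1042 + 0.20×1.2044 + 0.24×1.1990 = 1.2481
MRP = 6.94% − 0.90% = 6.04%
E(R_P) = R_f + β_P × MRP = 0.90% + 1.2481 × 6.04% = 8.44%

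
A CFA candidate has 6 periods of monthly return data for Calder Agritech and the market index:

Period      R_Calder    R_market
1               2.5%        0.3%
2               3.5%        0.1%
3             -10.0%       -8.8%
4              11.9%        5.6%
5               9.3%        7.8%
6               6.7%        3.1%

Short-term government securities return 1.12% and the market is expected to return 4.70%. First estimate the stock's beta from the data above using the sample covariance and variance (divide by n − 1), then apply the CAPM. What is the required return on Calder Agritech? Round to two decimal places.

Mean R_i = (2.5 + 3.5 − 10.0 + 11.9 + 9.3 + 6.7) / 6 = 3.9833%
Mean R_m = (0.3 + 0.1 − 8.8 + 5.6 + 7.8 + 3.1) / 6 = 1.3500%
Σ(R_i − R̄_i)(R_m − R̄_m) = 216.7850  ⇒  Cov = 216.7850 / 5 = 43.3570
Σ(R_m − R̄_m)² = 168.4150  ⇒  Var(R_m) = 168.4150 / 5 = 33.6830
β = Cov / Var(R_m) = 43.3570 / 33.6830 = 1.2872
MRP = 4.70% − 1.12% = 3.58%
E(R) = R_f + β × MRP = 1.12% + 1.2872 × 3.58% = 5.73%

5.73%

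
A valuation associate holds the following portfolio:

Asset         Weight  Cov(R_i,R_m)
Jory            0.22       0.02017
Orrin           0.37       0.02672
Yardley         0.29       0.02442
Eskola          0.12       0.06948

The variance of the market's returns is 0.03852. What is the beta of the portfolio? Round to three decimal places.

0.772

β_Jory = 0.02017 / 0.03852 = 0.5236
β_Orrin = 0.02672 / 0.03852 = 0.6937
β_Yardley = 0.02442 / 0.03852 = 0.6340
β_Eskola = 0.06948 / 0.03852 = 1.8037
β_P = Σ w_i β_i = 0.22×0.5236 + 0.37×0.6937 + 0.29×0.6340 + 0.12×1.8037 = 0.7722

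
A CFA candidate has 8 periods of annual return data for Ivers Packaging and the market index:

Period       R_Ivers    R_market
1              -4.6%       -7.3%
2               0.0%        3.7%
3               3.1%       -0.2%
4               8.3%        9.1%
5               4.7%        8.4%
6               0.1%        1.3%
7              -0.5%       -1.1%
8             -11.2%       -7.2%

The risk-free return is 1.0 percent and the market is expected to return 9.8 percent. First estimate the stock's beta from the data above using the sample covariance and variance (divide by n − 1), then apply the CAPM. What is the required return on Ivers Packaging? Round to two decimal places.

Mean R_i = (-4.6 + 0.0 + 3.1 + 8.3 + 4.7 + 0.1 − 0.5 − 11.2) / 8 = -0.0125%
Mean R_m = (-7.3 + 3.7 − 0.2 + 9.1 + 8.4 + 1.3 − 1.1 − 7.2) / 8 = 0.8375%
Σ(R_i − R̄_i)(R_m − R̄_m) = 229.3738  ⇒  Cov = 229.3738 / 7 = 32.7677
Σ(R_m − R̄_m)² = 269.5188  ⇒  Var(R_m) = 269.5188 / 7 = 38.5027
β = Cov / Var(R_m) = 32.7677 / 38.5027 = 0.8510
MRP = 9.8% − 1.0% = 8.80%
E(R) = R_f + β × MRP = 1.0% + 0.8510 × 8.8% = 8.49%

8.49%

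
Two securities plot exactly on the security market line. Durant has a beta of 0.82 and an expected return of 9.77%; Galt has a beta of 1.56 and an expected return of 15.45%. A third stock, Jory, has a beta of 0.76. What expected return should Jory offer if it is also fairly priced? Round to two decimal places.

9.31%

MRP (SML slope) = (15.45% − 9.77%) / (1.56 − 0.82) = 5.68% / 0.74 = 7.6757%
R_f (intercept) = 9.77% − 0.82 × 7.6757% = 3.4759%
E(R_Jory) = R_f + β × MRP = 3.4759% + 0.76 × 7.6757% = 9.31%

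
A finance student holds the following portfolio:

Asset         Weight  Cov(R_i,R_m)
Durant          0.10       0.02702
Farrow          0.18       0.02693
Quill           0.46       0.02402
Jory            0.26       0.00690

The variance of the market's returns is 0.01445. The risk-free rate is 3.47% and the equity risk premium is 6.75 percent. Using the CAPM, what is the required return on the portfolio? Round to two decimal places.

13.00%

β_Durant = 0.02702 / 0.01445 = 1.8699
β_Farrow = 0.02693 / 0.01445 = 1.8637
β_Quill = 0.02402 / 0.01445 = 1.6623
β_Jory = 0.00690 / 0.01445 = 0.4775
β_P = Σ w_i β_i = 0.10×1.8699 + 0.18×1.8637 + 0.46×1.6623 + 0.26×0.4775 = 1.4113
E(R_P) = R_f + β_P × MRP = 3.47% + 1.4113 × 6.75% = 13.00%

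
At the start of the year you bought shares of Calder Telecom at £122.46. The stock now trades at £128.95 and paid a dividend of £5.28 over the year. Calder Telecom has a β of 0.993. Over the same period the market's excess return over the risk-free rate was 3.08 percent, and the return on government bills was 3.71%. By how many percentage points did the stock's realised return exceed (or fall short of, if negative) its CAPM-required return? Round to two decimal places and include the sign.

Realised HPR = (P1 + D1 − P0) / P0 = (128.95 + 5.28 − 122.46) / 122.46 = 11.77 / 122.46 = 9.6113%
CAPM required = R_f + β·MRP = 3.71% + 0.993 × 3.08% = 6.76844%
α = realised − required = 9.6113% − 6.76844% = +2.84%

+2.84%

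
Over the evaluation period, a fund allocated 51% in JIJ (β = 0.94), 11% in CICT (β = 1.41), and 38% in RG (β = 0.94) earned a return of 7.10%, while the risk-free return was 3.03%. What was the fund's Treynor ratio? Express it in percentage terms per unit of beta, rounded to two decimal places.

4.10%

β_P = 0.51×0.94 + 0.11×1.41 + 0.38×0.94 = 0.9917
Treynor = (R_P − R_f) / β_P = (7.10% − 3.03%) / 0.9917 = 4.07% / 0.9917 = 4.10%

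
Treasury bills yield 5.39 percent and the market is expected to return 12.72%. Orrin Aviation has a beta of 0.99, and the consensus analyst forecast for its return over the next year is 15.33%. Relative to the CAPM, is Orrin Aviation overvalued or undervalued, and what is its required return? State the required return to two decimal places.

Undervalued; required return 12.65%

MRP = 12.72% − 5.39% = 7.33%
Required return = R_f + β·MRP = 5.39% + 0.99 × 7.33% = 12.65%
Forecast 15.33% > required 12.65% → the stock plots above the SML → undervalued.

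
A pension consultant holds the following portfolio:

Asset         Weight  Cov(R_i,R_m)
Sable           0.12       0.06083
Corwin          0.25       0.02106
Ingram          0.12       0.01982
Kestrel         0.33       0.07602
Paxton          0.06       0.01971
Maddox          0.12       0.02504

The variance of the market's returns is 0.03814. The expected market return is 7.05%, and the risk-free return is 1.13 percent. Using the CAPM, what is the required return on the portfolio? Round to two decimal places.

β_Sable = 0.06083 / 0.03814 = 1.5949
β_Corwin = 0.02106 / 0.03814 = 0.5522
β_Ingram = 0.01982 / 0.03814 = 0.5197
β_Kestrel = 0.07602 / 0.03814 = 1.9932
β_Paxton = 0.01971 / 0.03814 = 0.5168
β_Maddox = 0.02504 / 0.03814 = 0.6565
β_P = Σ w_i β_i = 0.12×1.5949 + 0.25×0.5522 + 0.12×0.5197 + 0.33×1.9932 + 0.06×0.5168 + 0.12×0.6565 = 1.1593
MRP = 7.05% − 1.13% = 5.92%
E(R_P) = R_f + β_P × MRP = 1.13% + 1.1593 × 5.92% = 7.99%

7.99%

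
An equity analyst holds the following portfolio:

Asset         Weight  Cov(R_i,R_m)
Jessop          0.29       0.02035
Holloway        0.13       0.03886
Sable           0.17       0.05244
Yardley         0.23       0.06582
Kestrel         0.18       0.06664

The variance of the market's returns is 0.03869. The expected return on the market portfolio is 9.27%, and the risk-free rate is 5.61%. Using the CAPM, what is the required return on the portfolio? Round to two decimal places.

β_Jessop = 0.02035 / 0.03869 = 0.5260
β_Holloway = 0.03886 / 0.03869 = 1.0044
β_Sable = 0.05244 / 0.03869 = 1.3554
β_Yardley = 0.06582 / 0.03869 = 1.7012
β_Kestrel = 0.06664 / 0.03869 = 1.7224
β_P = Σ w_i β_i = 0.29×0.5260 + 0.13×1.0044 + 0.17×1.3554 + 0.23×1.7012 + 0.18×1.7224 = 1.2148
MRP = 9.27% − 5.61% = 3.66%
E(R_P) = R_f + β_P × MRP = 5.61% + 1.2148 × 3.66% = 10.06%

10.06%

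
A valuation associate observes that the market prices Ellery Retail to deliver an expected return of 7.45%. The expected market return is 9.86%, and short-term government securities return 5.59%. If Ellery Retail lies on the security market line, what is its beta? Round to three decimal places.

0.436

MRP = 9.86% − 5.59% = 4.27%
β = (E(R) − R_f) / MRP = (7.45% − 5.59%) / 4.27% = 1.86% / 4.27% = 0.436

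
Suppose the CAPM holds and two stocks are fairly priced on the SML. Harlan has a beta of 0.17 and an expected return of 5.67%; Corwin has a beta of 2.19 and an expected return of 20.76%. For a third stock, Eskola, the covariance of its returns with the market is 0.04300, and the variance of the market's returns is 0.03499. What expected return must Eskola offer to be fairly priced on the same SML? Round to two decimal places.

13.58%

MRP = (20.76% − 5.67%) / (2.19 − 0.17) = 7.4703%
R_f = 5.67% − 0.17 × 7.4703% = 4.4000%
β_Eskola = Cov / Var(R_m) = 0.04300 / 0.03499 = 1.2289
E(R_Eskola) = R_f + β × MRP = 4.4000% + 1.2289 × 7.4703% = 13.58%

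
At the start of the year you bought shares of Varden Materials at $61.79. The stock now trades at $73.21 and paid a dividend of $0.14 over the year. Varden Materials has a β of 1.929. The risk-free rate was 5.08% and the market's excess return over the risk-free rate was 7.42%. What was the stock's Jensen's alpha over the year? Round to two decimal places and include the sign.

Realised HPR = (P1 + D1 − P0) / P0 = (73.21 + 0.14 − 61.79) / 61.79 = 11.56 / 61.79 = 18.7085%
CAPM required = R_f + β·MRP = 5.08% + 1.929 × 7.42% = 19.39318%
α = realised − required = 18.7085% − 19.39318% = -0.68%

-0.68%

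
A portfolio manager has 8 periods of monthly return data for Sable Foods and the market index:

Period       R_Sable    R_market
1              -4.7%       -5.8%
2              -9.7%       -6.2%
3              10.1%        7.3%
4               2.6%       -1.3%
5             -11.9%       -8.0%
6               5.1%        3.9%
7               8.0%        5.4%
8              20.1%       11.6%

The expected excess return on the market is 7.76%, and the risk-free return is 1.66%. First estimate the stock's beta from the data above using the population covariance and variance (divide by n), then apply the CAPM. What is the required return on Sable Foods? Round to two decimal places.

Mean R_i = (-4.7 − 9.7 + 10.1 + 2.6 − 11.9 + 5.1 + 8.0 + 20.1) / 8 = 2.4500%
Mean R_m = (-5.8 − 6.2 + 7.3 − 1.3 − 8.0 + 3.9 + 5.4 + 11.6) / 8 = 0.8625%
Σ(R_i − R̄_i)(R_m − R̄_m) = 532.2950  ⇒  Cov = 532.2950 / 8 = 66.5369
Σ(R_m − R̄_m)² = 364.0388  ⇒  Var(R_m) = 364.0388 / 8 = 45.5049
β = Cov / Var(R_m) = 66.5369 / 45.5049 = 1.4622
E(R) = R_f + β × MRP = 1.66% + 1.4622 × 7.76% = 13.01%

13.01%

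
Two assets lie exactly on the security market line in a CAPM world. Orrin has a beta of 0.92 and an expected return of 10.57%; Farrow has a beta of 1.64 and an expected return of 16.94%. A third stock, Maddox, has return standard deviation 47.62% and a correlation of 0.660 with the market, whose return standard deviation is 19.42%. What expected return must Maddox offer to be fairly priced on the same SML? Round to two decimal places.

16.75%

MRP = (16.94% − 10.57%) / (1.64 − 0.92) = 8.8472%
R_f = 10.57% − 0.92 × 8.8472% = 2.4306%
β_Maddox = ρ·σ_i/σ_m = 0.660 × 47.62 / 19.42 = 1.6184
E(R_Maddox) = R_f + β × MRP = 2.4306% + 1.6184 × 8.8472% = 16.75%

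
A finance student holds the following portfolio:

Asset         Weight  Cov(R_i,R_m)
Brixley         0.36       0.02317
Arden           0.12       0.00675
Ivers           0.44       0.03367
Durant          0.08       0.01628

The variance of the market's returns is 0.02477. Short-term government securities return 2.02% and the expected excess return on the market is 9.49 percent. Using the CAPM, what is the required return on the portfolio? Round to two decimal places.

β_Brixley = 0.02317 / 0.02477 = 0.9354
β_Arden = 0.00675 / 0.02477 = 0.2725
β_Ivers = 0.03367 / 0.02477 = 1.3593
β_Durant = 0.01628 / 0.02477 = 0.6572
β_P = Σ w_i β_i = 0.36×0.9354 + 0.12×0.2725 + 0.44×1.3593 + 0.08×0.6572 = 1.0201
E(R_P) = R_f + β_P × MRP = 2.02% + 1.0201 × 9.49% = 11.70%

11.70%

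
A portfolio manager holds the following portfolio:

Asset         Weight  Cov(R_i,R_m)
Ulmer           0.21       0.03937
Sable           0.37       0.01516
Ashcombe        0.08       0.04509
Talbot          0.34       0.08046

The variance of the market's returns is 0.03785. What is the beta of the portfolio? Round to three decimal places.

1.185

β_Ulmer = 0.03937 / 0.03785 = 1.0402
β_Sable = 0.01516 / 0.03785 = 0.4005
β_Ashcombe = 0.04509 / 0.03785 = 1.1913
β_Talbot = 0.08046 / 0.03785 = 2.1258
β_P = Σ w_i β_i = 0.21×1.0402 + 0.37×0.4005 + 0.08×1.1913 + 0.34×2.1258 = 1.1847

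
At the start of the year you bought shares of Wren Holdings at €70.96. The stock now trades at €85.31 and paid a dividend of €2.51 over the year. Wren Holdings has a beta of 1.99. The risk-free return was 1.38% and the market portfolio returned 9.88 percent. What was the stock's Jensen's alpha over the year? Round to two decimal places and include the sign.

Realised HPR = (P1 + D1 − P0) / P0 = (85.31 + 2.51 − 70.96) / 70.96 = 16.86 / 70.96 = 23.7599%
MRP = 9.88% − 1.38% = 8.50%
CAPM required = R_f + β·MRP = 1.38% + 1.99 × 8.50% = 18.2950%
α = realised − required = 23.7599% − 18.2950% = +5.46%

+5.46%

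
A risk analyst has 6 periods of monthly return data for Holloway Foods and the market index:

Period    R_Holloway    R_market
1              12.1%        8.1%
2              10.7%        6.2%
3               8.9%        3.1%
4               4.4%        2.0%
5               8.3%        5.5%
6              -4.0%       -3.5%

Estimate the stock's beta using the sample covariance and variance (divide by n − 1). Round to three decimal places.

1.387

Mean R_i = (12.1 + 10.7 + 8.9 + 4.4 + 8.3 − 4.0) / 6 = 6.7333%
Mean R_m = (8.1 + 6.2 + 3.1 + 2.0 + 5.5 − 3.5) / 6 = 3.5667%
Σ(R_i − R̄_i)(R_m − R̄_m) = 116.2967  ⇒  Cov = 116.2967 / 5 = 23.2593
Σ(R_m − R̄_m)² = 83.8333  ⇒  Var(R_m) = 83.8333 / 5 = 16.7667
β = Cov / Var(R_m) = 23.2593 / 16.7667 = 1.3872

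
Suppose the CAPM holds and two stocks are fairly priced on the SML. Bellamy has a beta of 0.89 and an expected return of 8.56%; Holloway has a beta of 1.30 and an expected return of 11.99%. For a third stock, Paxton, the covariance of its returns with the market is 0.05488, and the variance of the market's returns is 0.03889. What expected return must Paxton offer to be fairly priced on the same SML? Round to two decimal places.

MRP = (11.99% − 8.56%) / (1.30 − 0.89) = 8.3659%
R_f = 8.56% − 0.89 × 8.3659% = 1.1143%
β_Paxton = Cov / Var(R_m) = 0.05488 / 0.03889 = 1.4112
E(R_Paxton) = R_f + β × MRP = 1.1143% + 1.4112 × 8.3659% = 12.92%

12.92%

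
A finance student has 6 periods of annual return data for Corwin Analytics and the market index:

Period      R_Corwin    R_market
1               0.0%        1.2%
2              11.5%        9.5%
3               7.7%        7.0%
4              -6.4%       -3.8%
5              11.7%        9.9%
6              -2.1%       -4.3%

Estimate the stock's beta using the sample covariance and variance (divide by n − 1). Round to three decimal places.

Mean R_i = (0.0 + 11.5 + 7.7 − 6.4 + 11.7 − 2.1) / 6 = 3.7333%
Mean R_m = (1.2 + 9.5 + 7.0 − 3.8 + 9.9 − 4.3) / 6 = 3.2500%
Σ(R_i − R̄_i)(R_m − R̄_m) = 239.5300  ⇒  Cov = 239.5300 / 5 = 47.9060
Σ(R_m − R̄_m)² = 208.2550  ⇒  Var(R_m) = 208.2550 / 5 = 41.6510
β = Cov / Var(R_m) = 47.9060 / 41.6510 = 1.1502

1.150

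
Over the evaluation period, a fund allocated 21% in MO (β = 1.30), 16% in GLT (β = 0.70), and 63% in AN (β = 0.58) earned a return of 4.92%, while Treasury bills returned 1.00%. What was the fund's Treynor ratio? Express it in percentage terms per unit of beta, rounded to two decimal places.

β_P = 0.21×1.30 + 0.16×0.70 + 0.63×0.58 = 0.7504
Treynor = (R_P − R_f) / β_P = (4.92% − 1.00%) / 0.7504 = 3.92% / 0.7504 = 5.22%

5.22%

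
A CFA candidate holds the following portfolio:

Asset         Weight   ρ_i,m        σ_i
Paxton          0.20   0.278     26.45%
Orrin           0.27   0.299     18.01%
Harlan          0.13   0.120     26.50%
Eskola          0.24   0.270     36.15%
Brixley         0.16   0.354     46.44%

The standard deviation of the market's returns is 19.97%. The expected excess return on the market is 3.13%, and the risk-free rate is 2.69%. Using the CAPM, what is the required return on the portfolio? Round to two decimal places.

β_Paxton = 0.278 × 26.45% / 19.97% = 0.3682
β_Orrin = 0.299 × 18.01% / 19.97% = 0.2697
β_Harlan = 0.120 × 26.50% / 19.97% = 0.1592
β_Eskola = 0.270 × 36.15% / 19.97% = 0.4888
β_Brixley = 0.354 × 46.44% / 19.97% = 0.8232
β_P = Σ w_i β_i = 0.20×0.3682 + 0.27×0.2697 + 0.13×0.1592 + 0.24×0.4888 + 0.16×0.8232 = 0.4162
E(R_P) = R_f + β_P × MRP = 2.69% + 0.4162 × 3.13% = 3.99%

3.99%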